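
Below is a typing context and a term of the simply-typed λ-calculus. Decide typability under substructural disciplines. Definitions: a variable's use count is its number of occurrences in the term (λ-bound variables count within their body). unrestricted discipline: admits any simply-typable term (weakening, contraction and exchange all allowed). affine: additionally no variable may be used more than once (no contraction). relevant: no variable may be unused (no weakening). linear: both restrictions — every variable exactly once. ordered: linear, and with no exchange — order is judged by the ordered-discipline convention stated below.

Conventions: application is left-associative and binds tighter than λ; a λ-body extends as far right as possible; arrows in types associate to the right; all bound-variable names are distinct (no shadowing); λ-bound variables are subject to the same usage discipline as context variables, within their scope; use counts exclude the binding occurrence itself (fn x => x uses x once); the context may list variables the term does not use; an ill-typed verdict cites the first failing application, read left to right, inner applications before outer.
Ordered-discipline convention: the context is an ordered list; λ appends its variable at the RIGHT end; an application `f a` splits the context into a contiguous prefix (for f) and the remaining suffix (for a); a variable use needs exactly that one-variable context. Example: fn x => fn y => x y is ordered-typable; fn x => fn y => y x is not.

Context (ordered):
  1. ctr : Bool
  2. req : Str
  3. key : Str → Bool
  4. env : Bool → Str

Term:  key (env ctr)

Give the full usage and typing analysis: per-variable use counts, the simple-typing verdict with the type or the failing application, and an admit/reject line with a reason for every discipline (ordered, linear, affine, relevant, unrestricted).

variable uses: ctr ×1; req ×0; key ×1; env ×1
use order (left to right): key, env, ctr
typing: ✓ — Bool
ordered ✗ (needs weakening: req unused)
linear ✗ (needs weakening: req unused)
affine ✓ (none of ctr, req, key, env used more than once)
relevant ✗ (needs weakening: req unused)
unrestricted ✓ (typability at Bool is all that's needed)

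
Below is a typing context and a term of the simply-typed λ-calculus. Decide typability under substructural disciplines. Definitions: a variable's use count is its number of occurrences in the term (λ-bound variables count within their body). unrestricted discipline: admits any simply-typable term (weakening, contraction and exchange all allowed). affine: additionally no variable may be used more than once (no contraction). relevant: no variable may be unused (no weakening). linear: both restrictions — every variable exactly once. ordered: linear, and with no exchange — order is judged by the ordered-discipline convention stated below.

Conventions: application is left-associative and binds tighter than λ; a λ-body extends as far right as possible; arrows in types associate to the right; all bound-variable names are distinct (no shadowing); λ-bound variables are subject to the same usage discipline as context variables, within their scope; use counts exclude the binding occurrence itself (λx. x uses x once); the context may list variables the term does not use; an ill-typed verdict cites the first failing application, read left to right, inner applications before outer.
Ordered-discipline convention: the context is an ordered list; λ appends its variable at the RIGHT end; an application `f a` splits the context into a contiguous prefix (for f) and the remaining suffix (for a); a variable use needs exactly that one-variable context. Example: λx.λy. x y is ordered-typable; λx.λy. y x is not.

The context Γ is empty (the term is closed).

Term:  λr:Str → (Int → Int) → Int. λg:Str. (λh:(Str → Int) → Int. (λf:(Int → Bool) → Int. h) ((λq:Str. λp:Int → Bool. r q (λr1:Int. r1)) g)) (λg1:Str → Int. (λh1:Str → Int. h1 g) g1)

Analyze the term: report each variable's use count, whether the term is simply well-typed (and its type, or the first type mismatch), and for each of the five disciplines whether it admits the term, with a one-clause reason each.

variable uses: r (bound): 1×; g (bound): 2×; h (bound): 1×; f (bound): 0×; q (bound): 1×; p (bound): 0×; r1 (bound): 1×; g1 (bound): 1×; h1 (bound): 1×
use order (left to right): h, r, q, r1, g, h1, g, g1
typing: ✓ — (Str → (Int → Int) → Int) → Str → (Str → Int) → Int
ordered ✗ (repeated use of g ×2; f, p left unused)
linear ✗ (repeated use of g ×2; f, p left unused)
affine ✗ (repeated use of g ×2)
relevant ✗ (f, p left unused)
unrestricted ✓ (typability at (Str → (Int → Int) → Int) → Str → (Str → Int) → Int is all that's needed)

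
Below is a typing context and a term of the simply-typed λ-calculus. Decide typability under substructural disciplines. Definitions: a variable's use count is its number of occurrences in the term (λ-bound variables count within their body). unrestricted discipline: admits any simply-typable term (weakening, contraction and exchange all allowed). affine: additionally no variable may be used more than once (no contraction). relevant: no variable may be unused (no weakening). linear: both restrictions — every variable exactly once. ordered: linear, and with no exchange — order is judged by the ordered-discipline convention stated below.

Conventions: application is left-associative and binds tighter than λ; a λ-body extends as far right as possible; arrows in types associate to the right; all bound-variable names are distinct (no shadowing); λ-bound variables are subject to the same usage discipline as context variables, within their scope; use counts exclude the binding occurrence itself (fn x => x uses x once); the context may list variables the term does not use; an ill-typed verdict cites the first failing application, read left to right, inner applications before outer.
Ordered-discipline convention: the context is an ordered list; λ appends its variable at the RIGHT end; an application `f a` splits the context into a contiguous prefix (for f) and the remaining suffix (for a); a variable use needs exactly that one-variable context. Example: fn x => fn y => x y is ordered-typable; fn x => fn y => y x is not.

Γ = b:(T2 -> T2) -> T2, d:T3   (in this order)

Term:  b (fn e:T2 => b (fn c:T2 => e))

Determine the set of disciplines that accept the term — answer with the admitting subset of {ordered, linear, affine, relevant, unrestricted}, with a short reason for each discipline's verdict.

admitted by: unrestricted
usage: b: 2×; d: 0×; e [bound]: 1×; c [bound]: 0×
order of uses: b, b, e
typing: well-typed — term : T2
ordered: ✗ — uses contraction: b ×2; d, c never used (weakening)
linear: ✗ — uses contraction: b ×2; d, c never used (weakening)
affine: ✗ — uses contraction: b ×2
relevant: ✗ — d, c never used (weakening)
unrestricted: ✓ — typability at T2 is all that's needed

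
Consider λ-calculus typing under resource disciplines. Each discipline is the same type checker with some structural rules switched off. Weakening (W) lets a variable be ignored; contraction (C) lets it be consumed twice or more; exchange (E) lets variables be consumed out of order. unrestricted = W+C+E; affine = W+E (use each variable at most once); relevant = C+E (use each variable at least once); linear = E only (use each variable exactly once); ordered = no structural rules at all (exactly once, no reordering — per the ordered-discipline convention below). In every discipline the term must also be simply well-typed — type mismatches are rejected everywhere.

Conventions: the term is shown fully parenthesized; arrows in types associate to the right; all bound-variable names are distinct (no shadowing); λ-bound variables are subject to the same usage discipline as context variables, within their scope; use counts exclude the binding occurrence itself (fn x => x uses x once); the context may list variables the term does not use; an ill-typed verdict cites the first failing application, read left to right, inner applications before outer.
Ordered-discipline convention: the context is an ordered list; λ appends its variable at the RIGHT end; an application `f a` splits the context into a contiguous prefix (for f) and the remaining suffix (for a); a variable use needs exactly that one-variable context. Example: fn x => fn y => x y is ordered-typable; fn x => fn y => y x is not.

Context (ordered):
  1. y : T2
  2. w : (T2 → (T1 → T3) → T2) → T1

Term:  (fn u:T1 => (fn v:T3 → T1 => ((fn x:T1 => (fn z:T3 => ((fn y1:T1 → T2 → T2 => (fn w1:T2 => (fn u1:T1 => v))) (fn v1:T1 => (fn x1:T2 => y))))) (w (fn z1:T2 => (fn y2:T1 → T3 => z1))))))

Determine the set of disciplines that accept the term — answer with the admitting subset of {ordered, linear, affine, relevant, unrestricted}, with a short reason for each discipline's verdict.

accepted by: affine, unrestricted
use counts: y=1; w=1; u (bound)=0; v (bound)=1; x (bound)=0; z (bound)=0; y1 (bound)=0; w1 (bound)=0; u1 (bound)=0; v1 (bound)=0; x1 (bound)=0; z1 (bound)=1; y2 (bound)=0
left-to-right use order: v, y, w, z1
typing: well-typed at T1 → (T3 → T1) → T3 → T2 → T1 → T3 → T1
ordered: ✗ — needs weakening: u, x, z, y1, w1, u1, v1, x1, y2 unused
linear: ✗ — needs weakening: u, x, z, y1, w1, u1, v1, x1, y2 unused
affine: ✓ — y, w, u, v, x, z, y1, w1, u1, v1, x1, z1, y2: no repeats, contraction unneeded
relevant: ✗ — needs weakening: u, x, z, y1, w1, u1, v1, x1, y2 unused
unrestricted: ✓ — type-checks (T1 → (T3 → T1) → T3 → T2 → T1 → T3 → T1) and nothing is barred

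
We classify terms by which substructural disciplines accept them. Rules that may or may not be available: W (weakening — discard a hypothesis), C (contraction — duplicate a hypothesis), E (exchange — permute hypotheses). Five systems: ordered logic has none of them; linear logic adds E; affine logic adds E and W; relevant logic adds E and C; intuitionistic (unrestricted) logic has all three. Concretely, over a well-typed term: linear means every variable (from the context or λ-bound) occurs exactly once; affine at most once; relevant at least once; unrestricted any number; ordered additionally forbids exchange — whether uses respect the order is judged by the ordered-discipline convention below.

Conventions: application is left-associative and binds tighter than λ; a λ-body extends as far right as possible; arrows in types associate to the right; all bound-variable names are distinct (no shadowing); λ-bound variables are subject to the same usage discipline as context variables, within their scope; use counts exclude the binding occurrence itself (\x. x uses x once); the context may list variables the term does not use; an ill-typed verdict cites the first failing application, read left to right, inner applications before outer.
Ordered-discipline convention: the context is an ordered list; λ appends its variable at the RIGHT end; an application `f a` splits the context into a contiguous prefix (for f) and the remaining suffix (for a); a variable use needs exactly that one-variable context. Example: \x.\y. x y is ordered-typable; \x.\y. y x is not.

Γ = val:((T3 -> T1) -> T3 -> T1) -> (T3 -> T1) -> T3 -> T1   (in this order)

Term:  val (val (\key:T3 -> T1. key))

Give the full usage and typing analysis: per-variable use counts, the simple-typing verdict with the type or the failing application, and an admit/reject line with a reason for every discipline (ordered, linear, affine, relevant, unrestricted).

use counts: val=2; key (bound)=1
left-to-right use order: val, val, key
typing: well-typed — term : (T3 -> T1) -> T3 -> T1
ordered ✗ (uses contraction: val ×2)
linear ✗ (uses contraction: val ×2)
affine ✗ (uses contraction: val ×2)
relevant ✓ (val, key: all used, weakening unneeded)
unrestricted ✓ (simply typable at (T3 -> T1) -> T3 -> T1; W, C, E all held)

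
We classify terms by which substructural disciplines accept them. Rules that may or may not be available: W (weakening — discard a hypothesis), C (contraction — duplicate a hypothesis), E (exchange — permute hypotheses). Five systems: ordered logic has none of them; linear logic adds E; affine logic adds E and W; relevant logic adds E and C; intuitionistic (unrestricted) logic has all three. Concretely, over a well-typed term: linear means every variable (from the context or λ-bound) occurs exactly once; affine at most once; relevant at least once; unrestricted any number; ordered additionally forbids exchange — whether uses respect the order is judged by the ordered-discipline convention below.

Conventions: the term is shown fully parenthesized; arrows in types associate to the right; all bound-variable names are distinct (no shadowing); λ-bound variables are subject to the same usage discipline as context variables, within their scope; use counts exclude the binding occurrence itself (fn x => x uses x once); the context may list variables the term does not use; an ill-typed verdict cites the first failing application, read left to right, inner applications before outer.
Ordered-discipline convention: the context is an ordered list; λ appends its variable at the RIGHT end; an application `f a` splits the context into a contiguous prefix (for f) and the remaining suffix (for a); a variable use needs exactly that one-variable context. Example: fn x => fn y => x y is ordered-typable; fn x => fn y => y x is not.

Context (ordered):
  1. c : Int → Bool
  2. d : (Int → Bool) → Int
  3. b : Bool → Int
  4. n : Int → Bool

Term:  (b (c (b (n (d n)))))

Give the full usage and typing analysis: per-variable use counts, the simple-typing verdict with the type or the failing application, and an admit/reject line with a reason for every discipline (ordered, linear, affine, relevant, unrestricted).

usage: c=1, d=1, b=2, n=2
use order (left to right): b, c, b, n, d, n
typing: the term checks, with type Int
ordered: ✗ — b ×2, n ×2 used more than once (contraction)
linear: ✗ — b ×2, n ×2 used more than once (contraction)
affine: ✗ — b ×2, n ×2 used more than once (contraction)
relevant: ✓ — at least one use each (c, d, b, n)
unrestricted: ✓ — typability at Int is all that's needed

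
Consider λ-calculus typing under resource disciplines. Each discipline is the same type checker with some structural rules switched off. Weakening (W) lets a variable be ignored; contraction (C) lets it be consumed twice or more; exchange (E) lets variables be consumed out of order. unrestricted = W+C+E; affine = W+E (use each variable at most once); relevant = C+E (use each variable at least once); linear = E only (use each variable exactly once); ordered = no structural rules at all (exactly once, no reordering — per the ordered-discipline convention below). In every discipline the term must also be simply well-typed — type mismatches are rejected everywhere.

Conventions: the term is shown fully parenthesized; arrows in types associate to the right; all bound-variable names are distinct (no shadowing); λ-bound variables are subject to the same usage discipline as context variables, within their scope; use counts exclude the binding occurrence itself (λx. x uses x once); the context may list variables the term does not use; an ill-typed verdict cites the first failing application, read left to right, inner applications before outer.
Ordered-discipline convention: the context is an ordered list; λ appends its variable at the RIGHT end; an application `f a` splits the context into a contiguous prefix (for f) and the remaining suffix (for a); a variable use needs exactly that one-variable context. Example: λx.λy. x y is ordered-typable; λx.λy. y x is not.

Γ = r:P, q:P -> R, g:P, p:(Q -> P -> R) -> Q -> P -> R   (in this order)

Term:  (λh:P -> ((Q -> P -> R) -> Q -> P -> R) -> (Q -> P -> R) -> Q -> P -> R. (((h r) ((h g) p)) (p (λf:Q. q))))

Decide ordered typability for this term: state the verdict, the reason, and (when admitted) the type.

no — uses contraction: p ×2, h ×2; f left unused
variable uses: r ×1, q ×1, g ×1, p ×2, h (bound) ×2, f (bound) ×0
left-to-right use order: h, r, h, g, p, p, q
typing: well-typed — term : (P -> ((Q -> P -> R) -> Q -> P -> R) -> (Q -> P -> R) -> Q -> P -> R) -> Q -> P -> R
across the five disciplines: ordered ✗ · linear ✗ · affine ✗ · relevant ✗ · unrestricted ✓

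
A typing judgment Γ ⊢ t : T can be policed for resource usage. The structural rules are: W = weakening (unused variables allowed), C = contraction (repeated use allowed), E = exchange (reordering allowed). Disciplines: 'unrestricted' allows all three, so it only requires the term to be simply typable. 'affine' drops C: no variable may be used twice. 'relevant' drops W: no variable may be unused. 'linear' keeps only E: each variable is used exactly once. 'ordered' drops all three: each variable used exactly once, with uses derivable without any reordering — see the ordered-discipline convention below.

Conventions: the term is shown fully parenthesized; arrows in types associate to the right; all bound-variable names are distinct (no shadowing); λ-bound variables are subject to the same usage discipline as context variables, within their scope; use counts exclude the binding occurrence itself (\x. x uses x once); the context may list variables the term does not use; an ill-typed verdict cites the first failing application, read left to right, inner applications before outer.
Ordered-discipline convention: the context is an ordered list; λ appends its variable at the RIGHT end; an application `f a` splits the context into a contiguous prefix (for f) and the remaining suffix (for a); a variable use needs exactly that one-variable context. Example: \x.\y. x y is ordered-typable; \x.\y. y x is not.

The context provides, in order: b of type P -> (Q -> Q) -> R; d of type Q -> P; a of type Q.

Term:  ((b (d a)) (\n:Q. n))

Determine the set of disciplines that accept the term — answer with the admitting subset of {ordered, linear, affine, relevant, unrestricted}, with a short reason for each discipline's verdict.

accepted by: ordered, linear, affine, relevant, unrestricted
usage: b: 1×; d: 1×; a: 1×; n (bound): 1×
order of uses: b, d, a, n
typing: well-typed — term : R
ordered ✓ (b, d, a, n once each; derivable with no W/C/E)
linear ✓ (exactly-once usage across b, d, a, n)
affine ✓ (no duplicate uses among b, d, a, n)
relevant ✓ (at least one use each (b, d, a, n))
unrestricted ✓ (simply typable at R; W, C, E all held)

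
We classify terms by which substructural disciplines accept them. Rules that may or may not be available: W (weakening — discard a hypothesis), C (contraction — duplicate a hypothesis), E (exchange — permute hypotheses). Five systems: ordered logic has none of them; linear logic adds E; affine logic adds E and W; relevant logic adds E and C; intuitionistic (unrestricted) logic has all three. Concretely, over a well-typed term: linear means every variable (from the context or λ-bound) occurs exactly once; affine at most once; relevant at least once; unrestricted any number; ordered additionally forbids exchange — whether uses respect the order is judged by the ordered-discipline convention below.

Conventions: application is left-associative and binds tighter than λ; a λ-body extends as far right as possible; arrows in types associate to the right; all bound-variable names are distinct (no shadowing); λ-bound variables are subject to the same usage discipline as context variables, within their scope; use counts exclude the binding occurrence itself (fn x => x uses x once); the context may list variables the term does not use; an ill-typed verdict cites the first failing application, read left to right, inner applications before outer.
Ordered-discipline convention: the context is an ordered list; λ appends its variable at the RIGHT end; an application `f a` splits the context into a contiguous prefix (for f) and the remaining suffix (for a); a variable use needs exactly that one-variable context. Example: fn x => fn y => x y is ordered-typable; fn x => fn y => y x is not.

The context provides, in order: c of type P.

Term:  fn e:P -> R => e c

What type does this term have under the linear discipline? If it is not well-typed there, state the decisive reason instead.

term : (P -> R) -> R
counts: c: 1; e (bound): 1
uses in reading order: e, c
typing: well-typed — term : (P -> R) -> R
across the five disciplines: ordered ✗, linear ✓, affine ✓, relevant ✓, unrestricted ✓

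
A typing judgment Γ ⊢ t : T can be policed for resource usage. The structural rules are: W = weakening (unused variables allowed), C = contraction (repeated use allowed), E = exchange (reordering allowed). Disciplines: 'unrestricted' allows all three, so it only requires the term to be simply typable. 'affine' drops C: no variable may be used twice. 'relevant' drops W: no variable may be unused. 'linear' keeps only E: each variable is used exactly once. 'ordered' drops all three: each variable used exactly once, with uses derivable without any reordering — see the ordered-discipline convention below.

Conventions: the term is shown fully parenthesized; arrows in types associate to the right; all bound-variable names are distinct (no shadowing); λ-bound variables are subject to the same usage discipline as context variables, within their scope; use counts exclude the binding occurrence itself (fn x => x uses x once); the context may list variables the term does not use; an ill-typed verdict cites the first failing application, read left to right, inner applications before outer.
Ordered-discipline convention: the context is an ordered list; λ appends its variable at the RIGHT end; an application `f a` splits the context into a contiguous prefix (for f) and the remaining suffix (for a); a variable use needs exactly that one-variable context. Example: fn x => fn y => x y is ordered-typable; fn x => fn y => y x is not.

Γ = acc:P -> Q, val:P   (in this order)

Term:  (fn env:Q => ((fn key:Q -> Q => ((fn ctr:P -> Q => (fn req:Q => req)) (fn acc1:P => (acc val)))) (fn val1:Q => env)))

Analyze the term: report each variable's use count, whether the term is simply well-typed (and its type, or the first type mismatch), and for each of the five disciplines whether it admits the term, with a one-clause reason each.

counts: acc: 1, val: 1, env (λ-bound): 1, key (λ-bound): 0, ctr (λ-bound): 0, req (λ-bound): 1, acc1 (λ-bound): 0, val1 (λ-bound): 0
use order (left to right): req, acc, val, env
typing: the term checks, with type Q -> Q -> Q
ordered ✗ (key, ctr, acc1, val1 never used (weakening))
linear ✗ (key, ctr, acc1, val1 never used (weakening))
affine ✓ (none of acc, val, env, key, ctr, req, acc1, val1 used more than once)
relevant ✗ (key, ctr, acc1, val1 never used (weakening))
unrestricted ✓ (typability at Q -> Q -> Q is all that's needed)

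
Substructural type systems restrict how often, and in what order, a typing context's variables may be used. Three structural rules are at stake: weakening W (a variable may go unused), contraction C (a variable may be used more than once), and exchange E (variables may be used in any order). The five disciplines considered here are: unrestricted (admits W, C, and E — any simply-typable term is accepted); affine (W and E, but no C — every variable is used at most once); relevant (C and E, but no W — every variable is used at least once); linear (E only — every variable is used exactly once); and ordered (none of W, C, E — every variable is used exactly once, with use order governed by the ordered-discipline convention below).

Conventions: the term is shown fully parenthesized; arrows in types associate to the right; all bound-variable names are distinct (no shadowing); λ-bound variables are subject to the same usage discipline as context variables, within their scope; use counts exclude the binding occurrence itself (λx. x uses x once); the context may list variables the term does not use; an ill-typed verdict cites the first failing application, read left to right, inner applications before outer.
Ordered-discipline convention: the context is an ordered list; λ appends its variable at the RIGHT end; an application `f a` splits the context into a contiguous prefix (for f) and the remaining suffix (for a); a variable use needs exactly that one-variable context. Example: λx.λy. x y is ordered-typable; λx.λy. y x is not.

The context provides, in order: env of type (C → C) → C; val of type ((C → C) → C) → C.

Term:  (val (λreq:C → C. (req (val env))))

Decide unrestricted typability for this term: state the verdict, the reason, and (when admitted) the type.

yes — typability at C is all that's needed; term : C
counts: env ×1; val ×2; req (bound) ×1
order of uses: val, req, val, env
typing: well-typed at C
summary: ordered ✗; linear ✗; affine ✗; relevant ✓; unrestricted ✓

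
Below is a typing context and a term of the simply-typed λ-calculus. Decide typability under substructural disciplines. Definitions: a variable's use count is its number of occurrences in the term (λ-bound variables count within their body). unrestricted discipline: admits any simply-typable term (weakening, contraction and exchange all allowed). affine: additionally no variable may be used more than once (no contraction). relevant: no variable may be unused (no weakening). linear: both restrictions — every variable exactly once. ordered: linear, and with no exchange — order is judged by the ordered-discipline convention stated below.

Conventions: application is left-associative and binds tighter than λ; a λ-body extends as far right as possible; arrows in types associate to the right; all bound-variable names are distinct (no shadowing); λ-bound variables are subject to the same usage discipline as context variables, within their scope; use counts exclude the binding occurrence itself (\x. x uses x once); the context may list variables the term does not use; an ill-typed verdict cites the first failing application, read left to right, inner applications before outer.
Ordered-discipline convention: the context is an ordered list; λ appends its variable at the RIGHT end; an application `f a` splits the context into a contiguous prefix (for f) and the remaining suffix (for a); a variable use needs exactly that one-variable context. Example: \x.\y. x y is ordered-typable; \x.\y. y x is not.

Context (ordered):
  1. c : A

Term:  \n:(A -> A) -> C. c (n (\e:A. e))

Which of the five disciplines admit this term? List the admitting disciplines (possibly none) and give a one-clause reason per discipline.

accepted by: none
variable uses: c: 1×, n (λ-bound): 1×, e (λ-bound): 1×
order of uses: c, n, e
typing: ill-typed: non-function type A applied to an argument
ordered: ✗ — the type mismatch rejects it
linear: ✗ — not simply typable
affine: ✗ — fails simple typing
relevant: ✗ — a type mismatch blocks all five
unrestricted: ✗ — the type mismatch rejects it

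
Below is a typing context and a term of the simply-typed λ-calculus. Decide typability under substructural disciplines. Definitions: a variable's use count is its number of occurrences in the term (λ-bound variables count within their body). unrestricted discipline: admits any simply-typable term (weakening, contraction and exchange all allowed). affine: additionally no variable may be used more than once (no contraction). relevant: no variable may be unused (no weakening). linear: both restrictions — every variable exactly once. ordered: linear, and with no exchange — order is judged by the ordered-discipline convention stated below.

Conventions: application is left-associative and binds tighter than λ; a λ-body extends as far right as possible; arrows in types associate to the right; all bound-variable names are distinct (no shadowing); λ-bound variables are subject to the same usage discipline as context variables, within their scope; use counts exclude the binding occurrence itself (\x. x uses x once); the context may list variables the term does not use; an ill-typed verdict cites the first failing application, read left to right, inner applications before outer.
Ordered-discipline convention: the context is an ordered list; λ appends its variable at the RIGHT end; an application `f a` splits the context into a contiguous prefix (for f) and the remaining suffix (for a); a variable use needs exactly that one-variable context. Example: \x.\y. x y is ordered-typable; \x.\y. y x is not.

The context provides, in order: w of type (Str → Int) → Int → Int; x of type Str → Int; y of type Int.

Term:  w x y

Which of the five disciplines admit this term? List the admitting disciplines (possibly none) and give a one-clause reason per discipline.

accepted by: ordered, linear, affine, relevant, unrestricted
counts: w: 1×, x: 1×, y: 1×
left-to-right use order: w, x, y
typing: the term checks, with type Int
ordered: ✓, w, x, y: once each, no exchange needed
linear: ✓, single use per variable (w, x, y)
affine: ✓, none of w, x, y used more than once
relevant: ✓, every one of w, x, y appears
unrestricted: ✓, well-typed at Int; no restrictions here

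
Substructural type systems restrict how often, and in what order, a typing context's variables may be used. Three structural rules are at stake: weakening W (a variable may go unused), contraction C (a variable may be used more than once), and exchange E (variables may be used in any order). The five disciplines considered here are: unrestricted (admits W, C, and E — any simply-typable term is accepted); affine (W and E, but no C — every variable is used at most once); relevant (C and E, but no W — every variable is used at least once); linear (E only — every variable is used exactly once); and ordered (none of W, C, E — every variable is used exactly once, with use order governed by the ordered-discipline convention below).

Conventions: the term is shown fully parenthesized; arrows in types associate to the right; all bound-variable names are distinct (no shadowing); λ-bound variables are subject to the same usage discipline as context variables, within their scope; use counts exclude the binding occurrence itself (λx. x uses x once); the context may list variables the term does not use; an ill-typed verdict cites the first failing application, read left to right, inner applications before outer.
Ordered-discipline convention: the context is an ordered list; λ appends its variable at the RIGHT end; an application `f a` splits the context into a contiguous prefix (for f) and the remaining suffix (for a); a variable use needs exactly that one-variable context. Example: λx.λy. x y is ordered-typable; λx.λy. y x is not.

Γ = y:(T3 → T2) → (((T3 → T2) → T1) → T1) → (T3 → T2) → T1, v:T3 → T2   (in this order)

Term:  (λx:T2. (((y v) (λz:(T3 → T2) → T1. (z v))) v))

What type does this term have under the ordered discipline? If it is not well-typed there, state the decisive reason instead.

not well-typed under ordered — repeated use of v ×3; unused: x — weakening required
counts: y: 1×, v: 3×, x [bound]: 0×, z [bound]: 1×
use order (left to right): y, v, z, v, v
typing: ✓ — T2 → T1
across the five disciplines: ordered ✗ · linear ✗ · affine ✗ · relevant ✗ · unrestricted ✓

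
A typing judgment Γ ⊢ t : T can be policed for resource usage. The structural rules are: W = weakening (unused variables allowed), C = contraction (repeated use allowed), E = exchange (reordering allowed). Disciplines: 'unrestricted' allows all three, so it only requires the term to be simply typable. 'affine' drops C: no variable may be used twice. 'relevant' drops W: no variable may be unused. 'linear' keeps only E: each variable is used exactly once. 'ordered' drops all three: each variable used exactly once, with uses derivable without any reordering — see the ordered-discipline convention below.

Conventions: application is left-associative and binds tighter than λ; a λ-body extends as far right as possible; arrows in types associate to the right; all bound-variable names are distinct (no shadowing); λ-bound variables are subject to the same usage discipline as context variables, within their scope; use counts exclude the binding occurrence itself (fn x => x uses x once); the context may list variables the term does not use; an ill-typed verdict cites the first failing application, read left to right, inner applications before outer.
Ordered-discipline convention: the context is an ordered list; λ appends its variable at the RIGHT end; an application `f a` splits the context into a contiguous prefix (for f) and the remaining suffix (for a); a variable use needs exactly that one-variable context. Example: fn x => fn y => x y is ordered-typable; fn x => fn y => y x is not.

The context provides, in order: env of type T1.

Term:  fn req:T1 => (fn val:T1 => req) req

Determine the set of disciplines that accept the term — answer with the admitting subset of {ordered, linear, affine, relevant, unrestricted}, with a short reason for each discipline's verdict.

admitted by: unrestricted
use counts: env=0, req (bound)=2, val (bound)=0
use order (left to right): req, req
typing: well-typed — term : T1 → T1
ordered: ✗ — uses contraction: req ×2; needs weakening: env, val unused
linear: ✗ — uses contraction: req ×2; needs weakening: env, val unused
affine: ✗ — uses contraction: req ×2
relevant: ✗ — needs weakening: env, val unused
unrestricted: ✓ — typability at T1 → T1 is all that's needed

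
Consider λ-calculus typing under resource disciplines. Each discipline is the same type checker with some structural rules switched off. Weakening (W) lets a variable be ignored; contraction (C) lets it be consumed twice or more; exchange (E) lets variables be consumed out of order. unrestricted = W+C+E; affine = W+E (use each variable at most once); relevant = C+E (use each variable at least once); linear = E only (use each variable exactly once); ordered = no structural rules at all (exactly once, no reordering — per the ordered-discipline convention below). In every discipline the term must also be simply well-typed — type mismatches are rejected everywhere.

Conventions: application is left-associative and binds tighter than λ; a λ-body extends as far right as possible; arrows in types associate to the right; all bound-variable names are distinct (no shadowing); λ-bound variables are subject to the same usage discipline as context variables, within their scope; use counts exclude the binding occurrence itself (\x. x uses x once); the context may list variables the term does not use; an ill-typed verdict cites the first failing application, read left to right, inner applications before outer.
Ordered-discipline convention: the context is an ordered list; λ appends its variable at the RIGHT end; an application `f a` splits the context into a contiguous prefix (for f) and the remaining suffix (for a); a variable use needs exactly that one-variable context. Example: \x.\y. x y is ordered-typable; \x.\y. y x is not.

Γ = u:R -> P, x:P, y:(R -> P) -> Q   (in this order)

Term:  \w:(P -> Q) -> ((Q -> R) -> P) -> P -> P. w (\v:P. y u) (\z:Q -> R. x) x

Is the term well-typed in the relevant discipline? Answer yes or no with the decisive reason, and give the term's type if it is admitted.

no — v, z never used (weakening)
use counts: u ×1; x ×2; y ×1; w [bound] ×1; v [bound] ×0; z [bound] ×0
uses in reading order: w, y, u, x, x
typing: well-typed — term : ((P -> Q) -> ((Q -> R) -> P) -> P -> P) -> P
summary: ordered ✗ | linear ✗ | affine ✗ | relevant ✗ | unrestricted ✓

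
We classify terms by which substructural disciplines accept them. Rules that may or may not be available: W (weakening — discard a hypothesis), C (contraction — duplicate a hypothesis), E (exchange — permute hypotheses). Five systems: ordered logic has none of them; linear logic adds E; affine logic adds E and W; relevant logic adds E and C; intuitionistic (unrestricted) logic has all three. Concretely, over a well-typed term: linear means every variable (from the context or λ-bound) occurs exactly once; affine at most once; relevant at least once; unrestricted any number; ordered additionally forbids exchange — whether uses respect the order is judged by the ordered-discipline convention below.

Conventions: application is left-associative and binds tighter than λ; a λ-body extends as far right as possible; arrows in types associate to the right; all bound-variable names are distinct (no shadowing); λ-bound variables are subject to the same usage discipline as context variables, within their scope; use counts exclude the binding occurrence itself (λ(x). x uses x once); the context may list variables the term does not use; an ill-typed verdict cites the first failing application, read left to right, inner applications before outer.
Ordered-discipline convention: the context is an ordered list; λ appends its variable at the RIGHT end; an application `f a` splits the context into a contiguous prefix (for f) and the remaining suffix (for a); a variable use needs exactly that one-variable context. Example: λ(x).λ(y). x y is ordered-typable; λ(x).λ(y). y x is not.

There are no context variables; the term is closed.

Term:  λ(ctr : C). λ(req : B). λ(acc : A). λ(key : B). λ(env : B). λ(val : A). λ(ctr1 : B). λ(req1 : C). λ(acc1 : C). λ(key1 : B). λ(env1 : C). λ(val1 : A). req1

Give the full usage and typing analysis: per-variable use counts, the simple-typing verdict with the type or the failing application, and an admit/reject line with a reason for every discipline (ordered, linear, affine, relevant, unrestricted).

usage: ctr (bound): 0×, req (bound): 0×, acc (bound): 0×, key (bound): 0×, env (bound): 0×, val (bound): 0×, ctr1 (bound): 0×, req1 (bound): 1×, acc1 (bound): 0×, key1 (bound): 0×, env1 (bound): 0×, val1 (bound): 0×
left-to-right use order: req1
typing: well-typed at C -> B -> A -> B -> B -> A -> B -> C -> C -> B -> C -> A -> C
ordered: ✗ — needs weakening: ctr, req, acc, key, env, val, ctr1, acc1, key1, env1, val1 unused
linear: ✗ — needs weakening: ctr, req, acc, key, env, val, ctr1, acc1, key1, env1, val1 unused
affine: ✓ — none of ctr, req, acc, key, env, val, ctr1, req1, acc1, key1, env1, val1 used more than once
relevant: ✗ — needs weakening: ctr, req, acc, key, env, val, ctr1, acc1, key1, env1, val1 unused
unrestricted: ✓ — typability at C -> B -> A -> B -> B -> A -> B -> C -> C -> B -> C -> A -> C is all that's needed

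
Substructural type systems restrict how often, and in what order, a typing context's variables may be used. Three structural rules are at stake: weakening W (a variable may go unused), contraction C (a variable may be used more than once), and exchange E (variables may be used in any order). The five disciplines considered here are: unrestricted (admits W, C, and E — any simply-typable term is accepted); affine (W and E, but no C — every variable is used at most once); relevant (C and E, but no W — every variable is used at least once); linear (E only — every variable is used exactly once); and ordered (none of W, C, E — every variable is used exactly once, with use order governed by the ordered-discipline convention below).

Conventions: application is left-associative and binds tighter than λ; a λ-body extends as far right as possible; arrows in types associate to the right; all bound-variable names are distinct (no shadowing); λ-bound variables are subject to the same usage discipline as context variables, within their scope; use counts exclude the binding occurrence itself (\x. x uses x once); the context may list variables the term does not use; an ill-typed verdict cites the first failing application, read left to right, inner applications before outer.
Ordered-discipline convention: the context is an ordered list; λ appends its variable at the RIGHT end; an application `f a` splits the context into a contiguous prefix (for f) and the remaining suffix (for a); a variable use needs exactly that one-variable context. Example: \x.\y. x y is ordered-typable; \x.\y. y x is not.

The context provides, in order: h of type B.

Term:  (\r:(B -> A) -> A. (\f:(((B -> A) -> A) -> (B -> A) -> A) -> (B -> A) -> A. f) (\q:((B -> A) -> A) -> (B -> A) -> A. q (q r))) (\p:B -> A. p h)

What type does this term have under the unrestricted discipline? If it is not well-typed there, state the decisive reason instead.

term : (((B -> A) -> A) -> (B -> A) -> A) -> (B -> A) -> A
variable uses: h=1, r (bound)=1, f (bound)=1, q (bound)=2, p (bound)=1
order of uses: f, q, q, r, p, h
typing: well-typed at (((B -> A) -> A) -> (B -> A) -> A) -> (B -> A) -> A
all disciplines: ordered ✗ | linear ✗ | affine ✗ | relevant ✓ | unrestricted ✓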